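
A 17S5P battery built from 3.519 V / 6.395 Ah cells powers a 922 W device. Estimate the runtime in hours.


Step 1: E_pack = Ns * V_cell * Np * C_cell = 17 * 3.519 * 5 * 6.395 = 1912.8 Wh
Step 2: t = E_pack / P = 1912.8 / 922 = 2.075 hr

2.075 hr


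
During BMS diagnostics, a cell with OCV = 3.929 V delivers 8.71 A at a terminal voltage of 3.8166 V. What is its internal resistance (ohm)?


R = (OCV - V) / I = (3.929 - 3.8166) / 8.71 = 0.01290 ohm

0.01290 ohm


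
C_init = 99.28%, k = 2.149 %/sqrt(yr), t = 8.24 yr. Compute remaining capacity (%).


sqrt(t) = sqrt(8.24) = 2.8705
C_final = 99.28 - 2.149 * 2.8705 = 93.11%

93.11%


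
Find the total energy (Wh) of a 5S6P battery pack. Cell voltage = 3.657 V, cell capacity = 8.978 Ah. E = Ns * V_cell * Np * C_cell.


E = Ns * Vcell * Np * Ccell = 5 * 3.657 * 6 * 8.978 = 985.0 Wh

985.0 Wh


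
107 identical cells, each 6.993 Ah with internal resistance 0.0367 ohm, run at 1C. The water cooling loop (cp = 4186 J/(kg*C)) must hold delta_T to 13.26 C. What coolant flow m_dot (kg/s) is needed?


Step 1: I = 1 * 6.993 = 6.993 A
Step 2: Q_cell = I^2 * R = 6.993^2 * 0.0367 = 1.7947 W
Step 3: Q_total = 107 * 1.7947 = 192.03 W
Step 4: m_dot = Q_total / (cp * dT) = 192.03 / (4186 * 13.26) = 0.003460 kg/s

0.003460 kg/s


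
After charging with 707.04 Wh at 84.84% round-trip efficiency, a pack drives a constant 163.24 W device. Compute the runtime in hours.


Step 1: E_discharge = eta/100 * E_charge = 84.84/100 * 707.04 = 599.85 Wh
Step 2: t = E_discharge / P = 599.85 / 163.24 = 3.675 hr

3.675 hr


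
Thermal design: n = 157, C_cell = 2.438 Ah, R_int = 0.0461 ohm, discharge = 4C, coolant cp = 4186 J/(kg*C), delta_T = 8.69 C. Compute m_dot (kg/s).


Step 1: I = 4 * 2.438 = 9.752 A
Step 2: Q_cell = I^2 * R = 9.752^2 * 0.0461 = 4.3842 W
Step 3: Q_total = 157 * 4.3842 = 688.32 W
Step 4: m_dot = Q_total / (cp * dT) = 688.32 / (4186 * 8.69) = 0.01892 kg/s

0.01892 kg/s


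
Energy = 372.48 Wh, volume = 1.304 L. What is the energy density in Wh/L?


ED = E / V = 372.48 / 1.304 = 285.6 Wh/L

285.6 Wh/L


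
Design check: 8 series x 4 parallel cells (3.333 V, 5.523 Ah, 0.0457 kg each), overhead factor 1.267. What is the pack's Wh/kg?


Step 1: V_pack = 8 * 3.333 = 26.664 V
Step 2: C_pack = 4 * 5.523 = 22.092 Ah
Step 3: E_pack = V_pack * C_pack = 26.664 * 22.092 = 589.06 Wh
Step 4: m_pack = 8 * 4 * 0.0457 * 1.267 = 1.8529 kg
Step 5: ED = E_pack / m_pack = 589.06 / 1.8529 = 317.9 Wh/kg

317.9 Wh/kg


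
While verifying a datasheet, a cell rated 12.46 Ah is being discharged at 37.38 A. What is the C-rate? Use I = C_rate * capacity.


Rearranging: C_rate = 37.38 / 12.46 = 3C

3C


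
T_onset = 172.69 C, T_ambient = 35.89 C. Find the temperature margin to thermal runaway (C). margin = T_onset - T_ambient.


margin = T_onset - T_ambient = 172.69 - 35.89 = 136.8 C

136.8 C


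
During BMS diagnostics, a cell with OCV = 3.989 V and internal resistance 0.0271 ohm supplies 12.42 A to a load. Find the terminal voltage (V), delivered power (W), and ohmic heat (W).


Step 1: V_terminal = OCV - I*R = 3.989 - 12.42 * 0.0271 = 3.6524 V
Step 2: P_out = V_terminal * I = 3.6524 * 12.42 = 45.36 W
Step 3: Q = I^2 * R = 12.42^2 * 0.0271 = 4.180 W

V=3.6524 V, P=45.36 W, Q=4.180 W


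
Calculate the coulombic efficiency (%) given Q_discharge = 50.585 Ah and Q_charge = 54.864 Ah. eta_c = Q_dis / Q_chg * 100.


eta_c = Q_dis / Q_chg * 100 = 50.585 / 54.864 * 100 = 92.20%

92.20%


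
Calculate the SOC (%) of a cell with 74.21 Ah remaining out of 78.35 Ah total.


SOC = (remaining / total) * 100 = (74.21 / 78.35) * 100 = 94.72%

94.72%


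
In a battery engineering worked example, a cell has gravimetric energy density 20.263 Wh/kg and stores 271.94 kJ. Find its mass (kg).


Convert: E = 271.94 kJ = 75.539 Wh
m = E / ED = 75.539 / 20.263 = 3.728 kg

3.728 kg


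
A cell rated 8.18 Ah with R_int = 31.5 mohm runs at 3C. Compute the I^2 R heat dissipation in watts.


Convert: R = 31.5 mohm = 0.0315 ohm
Step 1: I = C_rate * capacity = 3 * 8.18 = 24.54 A
Step 2: Q = I^2 * R = 24.54^2 * 0.0315 = 602.21 * 0.0315 = 18.97 W

18.97 W


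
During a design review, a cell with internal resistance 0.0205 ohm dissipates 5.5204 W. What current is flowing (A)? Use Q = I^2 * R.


I = sqrt(Q / R) = sqrt(5.5204 / 0.0205) = sqrt(269.29) = 16.41 A

16.41 A


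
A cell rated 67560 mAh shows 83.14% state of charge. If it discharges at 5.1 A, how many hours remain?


Convert: C_total = 67560 mAh = 67.56 Ah
Step 1: remaining = SOC/100 * C_total = 83.14/100 * 67.56 = 56.169 Ah
Step 2: t = remaining / I = 56.169 / 5.1 = 11.01 hr

11.01 hr


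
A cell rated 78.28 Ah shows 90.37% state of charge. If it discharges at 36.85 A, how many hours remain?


Step 1: remaining = SOC/100 * C_total = 90.37/100 * 78.28 = 70.742 Ah
Step 2: t = remaining / I = 70.742 / 36.85 = 1.920 hr

1.920 hr


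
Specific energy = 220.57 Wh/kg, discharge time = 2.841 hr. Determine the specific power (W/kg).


P_specific = E / t = 220.57 / 2.841 = 77.64 W/kg

77.64 W/kg


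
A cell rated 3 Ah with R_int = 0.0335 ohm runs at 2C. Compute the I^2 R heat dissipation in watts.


Step 1: I = C_rate * capacity = 2 * 3 = 6 A
Step 2: Q = I^2 * R = 6^2 * 0.0335 = 36 * 0.0335 = 1.206 W

1.206 W


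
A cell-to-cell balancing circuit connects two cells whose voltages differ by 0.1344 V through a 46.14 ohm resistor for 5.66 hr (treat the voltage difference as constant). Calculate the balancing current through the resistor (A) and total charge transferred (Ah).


I_bal = dV / R = 0.1344 / 46.14 = 0.0029129 A
Q = I_bal * t = 0.0029129 * 5.66 = 0.01649 Ah

I=0.0029129 A, Q=0.01649 Ah


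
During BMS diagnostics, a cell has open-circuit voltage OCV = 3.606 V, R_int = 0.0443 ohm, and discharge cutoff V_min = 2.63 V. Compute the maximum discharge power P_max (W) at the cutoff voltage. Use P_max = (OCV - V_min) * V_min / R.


P_max = (OCV - V_min) * V_min / R = (3.606 - 2.63) * 2.63 / 0.0443 = 0.976 * 2.63 / 0.0443 = 57.94 W

57.94 W


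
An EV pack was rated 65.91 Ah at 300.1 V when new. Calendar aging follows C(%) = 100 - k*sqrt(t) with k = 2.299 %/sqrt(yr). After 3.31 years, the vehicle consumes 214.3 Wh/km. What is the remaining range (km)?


Step 1: capacity retention = 100 - 2.299 * sqrt(3.31) = 100 - 2.299 * 1.8193 = 95.817%
Step 2: C_now = 65.91 * 95.817/100 = 63.153 Ah
Step 3: E_pack = V * C_now = 300.1 * 63.153 = 18952 Wh
Step 4: range = E_pack / consumption = 18952 / 214.3 = 88.44 km

88.44 km


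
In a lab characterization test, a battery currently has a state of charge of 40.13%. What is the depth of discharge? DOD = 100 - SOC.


DOD = 100 - SOC = 100 - 40.13 = 59.87%

59.87%


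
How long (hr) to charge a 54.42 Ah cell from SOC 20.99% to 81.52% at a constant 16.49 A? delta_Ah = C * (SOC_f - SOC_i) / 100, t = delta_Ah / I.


Step 1: dSOC = 81.52% - 20.99% = 60.53%
Step 2: delta_Ah = 54.42 * 60.53 / 100 = 32.94 Ah
Step 3: t = 32.94 / 16.49 = 1.998 hr

1.998 hr


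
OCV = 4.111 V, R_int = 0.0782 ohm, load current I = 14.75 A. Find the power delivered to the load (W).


Step 1: V_terminal = OCV - I*R = 4.111 - 14.75 * 0.0782 = 2.9576 V
Step 2: P_out = V_terminal * I = 2.9576 * 14.75 = 43.62 W

43.62 W


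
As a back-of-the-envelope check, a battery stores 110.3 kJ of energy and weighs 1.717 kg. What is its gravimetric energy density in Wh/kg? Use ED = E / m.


Convert: E = 110.3 kJ = 30.639 Wh
ED = E / m = 30.639 / 1.717 = 17.84 Wh/kg

17.84 Wh/kg


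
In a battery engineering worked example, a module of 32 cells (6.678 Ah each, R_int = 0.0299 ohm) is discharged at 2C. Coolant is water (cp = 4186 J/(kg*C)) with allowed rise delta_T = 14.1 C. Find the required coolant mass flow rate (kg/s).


Step 1: I = 2 * 6.678 = 13.356 A
Step 2: Q_cell = I^2 * R = 13.356^2 * 0.0299 = 5.3336 W
Step 3: Q_total = 32 * 5.3336 = 170.68 W
Step 4: m_dot = Q_total / (cp * dT) = 170.68 / (4186 * 14.1) = 0.002892 kg/s

0.002892 kg/s


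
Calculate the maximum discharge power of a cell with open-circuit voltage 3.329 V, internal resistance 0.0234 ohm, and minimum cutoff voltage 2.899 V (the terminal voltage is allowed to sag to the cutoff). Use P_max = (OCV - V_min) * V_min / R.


dV = OCV - V_min = 0.43 V (so I_max = dV / R)
P_max = dV * V_min / R = 0.43 * 2.899 / 0.0234 = 53.27 W

53.27 W


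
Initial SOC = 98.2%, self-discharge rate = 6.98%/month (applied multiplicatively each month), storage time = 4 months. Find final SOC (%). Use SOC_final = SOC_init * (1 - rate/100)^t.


decay = (1 - 6.98/100)^4 = 0.7487
SOC_final = 98.2 * 0.7487 = 73.52%

73.52%


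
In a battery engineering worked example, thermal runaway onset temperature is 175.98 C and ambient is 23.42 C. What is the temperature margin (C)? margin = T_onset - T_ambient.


Safety margin = 175.98 C - 23.42 C = 152.56 C

152.56 C


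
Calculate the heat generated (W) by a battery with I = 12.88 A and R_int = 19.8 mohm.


Convert: R = 19.8 mohm = 0.0198 ohm
Q = I^2 * R = 12.88^2 * 0.0198 = 3.285 W

3.285 W


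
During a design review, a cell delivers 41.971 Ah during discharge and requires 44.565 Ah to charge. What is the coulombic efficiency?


Coulombic efficiency = 41.971/44.565 * 100% = 94.18%

94.18%


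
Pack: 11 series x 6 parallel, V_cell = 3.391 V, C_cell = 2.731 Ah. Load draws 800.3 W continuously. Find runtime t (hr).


Step 1: E_pack = Ns * V_cell * Np * C_cell = 11 * 3.391 * 6 * 2.731 = 611.21 Wh
Step 2: t = E_pack / P = 611.21 / 800.3 = 0.7637 hr

0.7637 hr


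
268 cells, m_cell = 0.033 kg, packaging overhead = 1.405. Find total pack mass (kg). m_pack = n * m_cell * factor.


Cell mass sum = 268 * 0.033 = 8.844 kg
With overhead 1.405: m_pack = 8.844 * 1.405 = 12.43 kg

12.43 kg


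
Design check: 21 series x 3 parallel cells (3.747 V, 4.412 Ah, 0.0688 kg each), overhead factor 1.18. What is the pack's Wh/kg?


Step 1: V_pack = 21 * 3.747 = 78.687 V
Step 2: C_pack = 3 * 4.412 = 13.236 Ah
Step 3: E_pack = V_pack * C_pack = 78.687 * 13.236 = 1041.5 Wh
Step 4: m_pack = 21 * 3 * 0.0688 * 1.18 = 5.1146 kg
Step 5: ED = E_pack / m_pack = 1041.5 / 5.1146 = 203.6 Wh/kg

203.6 Wh/kg


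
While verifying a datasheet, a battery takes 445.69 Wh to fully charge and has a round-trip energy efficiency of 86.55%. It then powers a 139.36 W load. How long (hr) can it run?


Step 1: E_discharge = eta/100 * E_charge = 86.55/100 * 445.69 = 385.74 Wh
Step 2: t = E_discharge / P = 385.74 / 139.36 = 2.768 hr

2.768 hr


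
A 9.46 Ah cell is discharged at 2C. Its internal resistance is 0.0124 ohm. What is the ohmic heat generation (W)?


Step 1: I = C_rate * capacity = 2 * 9.46 = 18.92 A
Step 2: Q = I^2 * R = 18.92^2 * 0.0124 = 357.97 * 0.0124 = 4.439 W

4.439 W


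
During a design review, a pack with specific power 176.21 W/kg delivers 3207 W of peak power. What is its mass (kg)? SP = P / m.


m = P / SP = 3207 / 176.21 = 18.20 kg

18.20 kg


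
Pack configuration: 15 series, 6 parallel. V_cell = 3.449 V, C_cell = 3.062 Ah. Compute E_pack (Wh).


V_pack = 15 * 3.449 = 51.735 V
C_pack = 6 * 3.062 = 18.372 Ah
E = V_pack * C_pack = 51.735 * 18.372 = 950.5 Wh

950.5 Wh


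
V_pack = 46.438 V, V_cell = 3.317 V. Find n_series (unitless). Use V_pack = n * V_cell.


Rearranging: n = V_pack / V_cell = 46.438 / 3.317 = 14 cells

14


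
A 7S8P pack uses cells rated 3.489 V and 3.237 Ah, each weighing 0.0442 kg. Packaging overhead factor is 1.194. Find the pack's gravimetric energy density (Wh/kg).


Step 1: V_pack = 7 * 3.489 = 24.423 V
Step 2: C_pack = 8 * 3.237 = 25.896 Ah
Step 3: E_pack = V_pack * C_pack = 24.423 * 25.896 = 632.46 Wh
Step 4: m_pack = 7 * 8 * 0.0442 * 1.194 = 2.9554 kg
Step 5: ED = E_pack / m_pack = 632.46 / 2.9554 = 214.0 Wh/kg

214.0 Wh/kg


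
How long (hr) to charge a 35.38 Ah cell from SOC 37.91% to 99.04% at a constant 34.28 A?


delta_Ah = 35.38 * (99.04 - 37.91) / 100 = 21.628 Ah
t = delta_Ah / I = 21.628 / 34.28 = 0.6309 hr

0.6309 hr


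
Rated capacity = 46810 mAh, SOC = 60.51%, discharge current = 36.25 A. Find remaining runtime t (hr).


Convert: C_total = 46810 mAh = 46.81 Ah
Step 1: remaining = SOC/100 * C_total = 60.51/100 * 46.81 = 28.325 Ah
Step 2: t = remaining / I = 28.325 / 36.25 = 0.7814 hr

0.7814 hr


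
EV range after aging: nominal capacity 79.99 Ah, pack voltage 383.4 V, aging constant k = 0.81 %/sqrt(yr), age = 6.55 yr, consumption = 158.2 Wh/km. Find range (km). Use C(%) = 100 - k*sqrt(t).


Step 1: capacity retention = 100 - 0.81 * sqrt(6.55) = 100 - 0.81 * 2.5593 = 97.927%
Step 2: C_now = 79.99 * 97.927/100 = 78.332 Ah
Step 3: E_pack = V * C_now = 383.4 * 78.332 = 30032 Wh
Step 4: range = E_pack / consumption = 30032 / 158.2 = 189.8 km

189.8 km


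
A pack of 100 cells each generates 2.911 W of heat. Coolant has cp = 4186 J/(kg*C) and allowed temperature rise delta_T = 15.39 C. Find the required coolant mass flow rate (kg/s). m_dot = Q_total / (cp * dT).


Q_total = 100 * 2.911 = 291.1 W
m_dot = Q_total / (cp * dT) = 291.1 / (4186 * 15.39) = 0.004519 kg/s

0.004519 kg/s


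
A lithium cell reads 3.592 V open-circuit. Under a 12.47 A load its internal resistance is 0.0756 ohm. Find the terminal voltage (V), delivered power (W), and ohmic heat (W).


Step 1: V_terminal = OCV - I*R = 3.592 - 12.47 * 0.0756 = 2.6493 V
Step 2: P_out = V_terminal * I = 2.6493 * 12.47 = 33.04 W
Step 3: Q = I^2 * R = 12.47^2 * 0.0756 = 11.76 W

V=2.6493 V, P=33.04 W, Q=11.76 W


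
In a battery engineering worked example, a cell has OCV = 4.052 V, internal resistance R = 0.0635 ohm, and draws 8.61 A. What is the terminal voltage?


IR drop = 8.61 * 0.0635 = 0.54674 V
V = 4.052 - 0.54674 = 3.505 V

3.505 V


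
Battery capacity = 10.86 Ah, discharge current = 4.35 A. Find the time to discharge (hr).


Runtime = 10.86 Ah / 4.35 A = 2.497 hr

2.497 hr


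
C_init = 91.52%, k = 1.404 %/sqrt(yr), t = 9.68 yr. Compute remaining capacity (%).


Step 1: sqrt(9.68 yr) = 3.1113
Step 2: drop = 1.404 * 3.1113 = 4.3683
Step 3: C_final = 91.52 - 4.3683 = 87.15%

87.15%


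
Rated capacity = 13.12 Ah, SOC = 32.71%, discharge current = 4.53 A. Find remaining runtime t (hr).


Step 1: remaining = SOC/100 * C_total = 32.71/100 * 13.12 = 4.2916 Ah
Step 2: t = remaining / I = 4.2916 / 4.53 = 0.9474 hr

0.9474 hr


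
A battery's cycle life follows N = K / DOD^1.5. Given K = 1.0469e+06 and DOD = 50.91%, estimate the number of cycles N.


Step 1: DOD^1.5 = 50.91^1.5 = 363.25
Step 2: N = 1.0469e+06 / 363.25 = 2882 cycles

2882 cycles


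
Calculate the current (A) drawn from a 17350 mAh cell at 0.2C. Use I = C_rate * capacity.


Convert: capacity = 17350 mAh = 17.35 Ah
At 0.2C: I = 0.2 * 17.35 Ah = 3.47 A

3.47 A


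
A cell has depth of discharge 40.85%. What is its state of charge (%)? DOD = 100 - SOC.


SOC = 100 - DOD = 100 - 40.85 = 59.15%

59.15%


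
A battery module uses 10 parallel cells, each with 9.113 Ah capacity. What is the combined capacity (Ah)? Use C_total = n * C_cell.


C_total = 10 * 9.113 = 91.13 Ah

91.13 Ah


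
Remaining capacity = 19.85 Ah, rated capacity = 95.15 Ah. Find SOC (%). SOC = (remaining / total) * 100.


SOC = (remaining / total) * 100 = (19.85 / 95.15) * 100 = 20.86%

20.86%


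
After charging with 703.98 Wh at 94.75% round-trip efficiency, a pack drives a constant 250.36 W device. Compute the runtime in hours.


Step 1: E_discharge = eta/100 * E_charge = 94.75/100 * 703.98 = 667.02 Wh
Step 2: t = E_discharge / P = 667.02 / 250.36 = 2.664 hr

2.664 hr


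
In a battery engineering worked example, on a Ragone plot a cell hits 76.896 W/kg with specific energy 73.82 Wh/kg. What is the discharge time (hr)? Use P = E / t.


t = E / P = 73.82 / 76.896 = 0.9600 hr

0.9600 hr


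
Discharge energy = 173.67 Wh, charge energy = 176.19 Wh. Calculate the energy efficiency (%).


Round-trip efficiency = 173.67/176.19 * 100% = 98.57%

98.57%


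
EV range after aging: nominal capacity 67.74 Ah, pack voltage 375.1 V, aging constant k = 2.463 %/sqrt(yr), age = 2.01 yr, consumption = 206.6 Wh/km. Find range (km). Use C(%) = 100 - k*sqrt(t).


Step 1: capacity retention = 100 - 2.463 * sqrt(2.01) = 100 - 2.463 * 1.4177 = 96.508%
Step 2: C_now = 67.74 * 96.508/100 = 65.375 Ah
Step 3: E_pack = V * C_now = 375.1 * 65.375 = 24522 Wh
Step 4: range = E_pack / consumption = 24522 / 206.6 = 118.7 km

118.7 km


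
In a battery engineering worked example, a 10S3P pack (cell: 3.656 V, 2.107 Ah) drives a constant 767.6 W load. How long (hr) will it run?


Step 1: E_pack = Ns * V_cell * Np * C_cell = 10 * 3.656 * 3 * 2.107 = 231.1 Wh
Step 2: t = E_pack / P = 231.1 / 767.6 = 0.3011 hr

0.3011 hr


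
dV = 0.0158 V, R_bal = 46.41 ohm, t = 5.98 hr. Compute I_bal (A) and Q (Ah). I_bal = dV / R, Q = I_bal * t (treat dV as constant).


I_bal = dV / R = 0.0158 / 46.41 = 3.4044e-04 A
Q = I_bal * t = 3.4044e-04 * 5.98 = 0.002036 Ah

I=3.4044e-04 A, Q=0.002036 Ah


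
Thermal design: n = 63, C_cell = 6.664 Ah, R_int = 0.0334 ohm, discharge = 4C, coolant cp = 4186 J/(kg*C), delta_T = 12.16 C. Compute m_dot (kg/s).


Step 1: I = 4 * 6.664 = 26.656 A
Step 2: Q_cell = I^2 * R = 26.656^2 * 0.0334 = 23.732 W
Step 3: Q_total = 63 * 23.732 = 1495.1 W
Step 4: m_dot = Q_total / (cp * dT) = 1495.1 / (4186 * 12.16) = 0.02937 kg/s

0.02937 kg/s


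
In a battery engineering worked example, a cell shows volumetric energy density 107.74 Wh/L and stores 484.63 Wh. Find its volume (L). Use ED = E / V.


V = E / ED = 484.63 / 107.74 = 4.498 L

4.498 L


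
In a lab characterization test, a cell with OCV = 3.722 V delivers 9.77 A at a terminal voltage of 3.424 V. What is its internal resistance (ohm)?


R = (OCV - V) / I = (3.722 - 3.424) / 9.77 = 0.03050 ohm

0.03050 ohm


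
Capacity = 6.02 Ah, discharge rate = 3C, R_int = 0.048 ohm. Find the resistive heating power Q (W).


Step 1: I = C_rate * capacity = 3 * 6.02 = 18.06 A
Step 2: Q = I^2 * R = 18.06^2 * 0.048 = 326.16 * 0.048 = 15.66 W

15.66 W


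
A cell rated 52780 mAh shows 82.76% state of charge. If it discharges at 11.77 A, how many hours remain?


Convert: C_total = 52780 mAh = 52.78 Ah
Step 1: remaining = SOC/100 * C_total = 82.76/100 * 52.78 = 43.681 Ah
Step 2: t = remaining / I = 43.681 / 11.77 = 3.711 hr

3.711 hr


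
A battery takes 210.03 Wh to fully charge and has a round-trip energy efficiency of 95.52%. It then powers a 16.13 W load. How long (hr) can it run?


Step 1: E_discharge = eta/100 * E_charge = 95.52/100 * 210.03 = 200.62 Wh
Step 2: t = E_discharge / P = 200.62 / 16.13 = 12.44 hr

12.44 hr


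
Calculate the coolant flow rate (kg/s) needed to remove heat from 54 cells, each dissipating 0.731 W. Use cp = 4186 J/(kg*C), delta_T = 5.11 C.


Step 1: Total heat Q = 54 * 0.731 W = 39.474 W
Step 2: denom = cp * dT = 4186 * 5.11 = 21390
Step 3: m_dot = 39.474 / 21390 = 0.001845 kg/s

0.001845 kg/s


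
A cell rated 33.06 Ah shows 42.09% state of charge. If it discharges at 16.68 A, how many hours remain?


Step 1: remaining = SOC/100 * C_total = 42.09/100 * 33.06 = 13.915 Ah
Step 2: t = remaining / I = 13.915 / 16.68 = 0.8342 hr

0.8342 hr


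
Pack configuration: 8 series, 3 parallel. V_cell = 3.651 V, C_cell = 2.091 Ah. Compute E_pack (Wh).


E = Ns * Vcell * Np * Ccell = 8 * 3.651 * 3 * 2.091 = 183.2 Wh

183.2 Wh


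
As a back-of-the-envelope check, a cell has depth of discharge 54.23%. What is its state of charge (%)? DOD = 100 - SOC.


SOC = 100 - DOD = 100 - 54.23 = 45.77%

45.77%


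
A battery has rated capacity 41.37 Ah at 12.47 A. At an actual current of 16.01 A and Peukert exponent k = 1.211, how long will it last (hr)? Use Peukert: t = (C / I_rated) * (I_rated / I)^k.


Step 1: t_rated = C / I_rated = 41.37 / 12.47 = 3.3176 hr
Step 2: ratio = 12.47 / 16.01 = 0.77889
Step 3: ratio^k = 0.77889^1.211 = 0.73889
Step 4: t = t_rated * ratio^k = 3.3176 * 0.73889 = 2.451 hr

2.451 hr


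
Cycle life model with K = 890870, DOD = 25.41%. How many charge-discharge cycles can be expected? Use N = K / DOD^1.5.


DOD^1.5 = 128.09
N = K / DOD^1.5 = 890870 / 128.09 = 6955

6955 cycles


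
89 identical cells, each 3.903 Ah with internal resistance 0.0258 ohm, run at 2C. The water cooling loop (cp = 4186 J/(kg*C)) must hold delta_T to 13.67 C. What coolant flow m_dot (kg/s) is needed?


Step 1: I = 2 * 3.903 = 7.806 A
Step 2: Q_cell = I^2 * R = 7.806^2 * 0.0258 = 1.5721 W
Step 3: Q_total = 89 * 1.5721 = 139.92 W
Step 4: m_dot = Q_total / (cp * dT) = 139.92 / (4186 * 13.67) = 0.002445 kg/s

0.002445 kg/s


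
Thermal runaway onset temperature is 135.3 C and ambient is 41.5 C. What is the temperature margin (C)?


margin = T_onset - T_ambient = 135.3 - 41.5 = 93.8 C

93.8 C


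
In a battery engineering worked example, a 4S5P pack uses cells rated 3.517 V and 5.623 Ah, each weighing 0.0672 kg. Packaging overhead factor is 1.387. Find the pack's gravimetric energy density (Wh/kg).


Step 1: V_pack = 4 * 3.517 = 14.068 V
Step 2: C_pack = 5 * 5.623 = 28.115 Ah
Step 3: E_pack = V_pack * C_pack = 14.068 * 28.115 = 395.52 Wh
Step 4: m_pack = 4 * 5 * 0.0672 * 1.387 = 1.8641 kg
Step 5: ED = E_pack / m_pack = 395.52 / 1.8641 = 212.2 Wh/kg

212.2 Wh/kg


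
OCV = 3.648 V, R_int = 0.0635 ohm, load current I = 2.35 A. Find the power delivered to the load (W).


Step 1: V_terminal = OCV - I*R = 3.648 - 2.35 * 0.0635 = 3.4988 V
Step 2: P_out = V_terminal * I = 3.4988 * 2.35 = 8.222 W

8.222 W


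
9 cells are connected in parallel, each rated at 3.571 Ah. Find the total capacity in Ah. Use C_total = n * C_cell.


Parallel capacities add: 9 * 3.571 Ah = 32.139 Ah

32.139 Ah


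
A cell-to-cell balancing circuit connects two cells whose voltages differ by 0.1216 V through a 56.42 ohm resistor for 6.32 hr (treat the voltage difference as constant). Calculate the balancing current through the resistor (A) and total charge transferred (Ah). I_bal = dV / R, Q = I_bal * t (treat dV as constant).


I_bal = dV / R = 0.1216 / 56.42 = 0.0021553 A
Q = I_bal * t = 0.0021553 * 6.32 = 0.01362 Ah

I=0.0021553 A, Q=0.01362 Ah


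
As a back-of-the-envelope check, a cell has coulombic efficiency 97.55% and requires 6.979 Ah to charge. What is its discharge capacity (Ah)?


Q_dis = eta/100 * Q_chg = 97.55/100 * 6.979 = 6.808 Ah

6.808 Ah


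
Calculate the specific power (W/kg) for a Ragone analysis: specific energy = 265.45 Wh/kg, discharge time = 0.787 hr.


Specific power = 265.45 Wh/kg / 0.787 hr = 337.3 W/kg

337.3 W/kg


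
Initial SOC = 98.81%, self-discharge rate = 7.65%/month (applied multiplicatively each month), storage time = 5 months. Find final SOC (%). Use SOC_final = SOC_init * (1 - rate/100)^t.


decay = (1 - 7.65/100)^5 = 0.67171
SOC_final = 98.81 * 0.67171 = 66.37%

66.37%


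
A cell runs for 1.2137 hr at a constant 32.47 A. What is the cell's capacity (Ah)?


C = I * t = 32.47 * 1.2137 = 39.41 Ah

39.41 Ah


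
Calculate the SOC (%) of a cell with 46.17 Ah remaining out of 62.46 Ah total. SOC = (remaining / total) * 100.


SOC% = 46.17 / 62.46 * 100 = 73.92%

73.92%


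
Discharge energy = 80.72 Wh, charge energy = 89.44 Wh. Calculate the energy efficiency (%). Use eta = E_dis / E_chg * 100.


Round-trip efficiency = 80.72/89.44 * 100% = 90.25%

90.25%


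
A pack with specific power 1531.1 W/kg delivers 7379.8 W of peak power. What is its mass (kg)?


m = P / SP = 7379.8 / 1531.1 = 4.820 kg

4.820 kg


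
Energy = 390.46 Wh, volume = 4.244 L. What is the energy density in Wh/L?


ED = E / V = 390.46 / 4.244 = 92.00 Wh/L

92.00 Wh/L


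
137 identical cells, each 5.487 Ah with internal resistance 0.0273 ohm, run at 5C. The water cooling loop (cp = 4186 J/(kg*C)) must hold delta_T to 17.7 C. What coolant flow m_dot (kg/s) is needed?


Step 1: I = 5 * 5.487 = 27.435 A
Step 2: Q_cell = I^2 * R = 27.435^2 * 0.0273 = 20.548 W
Step 3: Q_total = 137 * 20.548 = 2815.1 W
Step 4: m_dot = Q_total / (cp * dT) = 2815.1 / (4186 * 17.7) = 0.03799 kg/s

0.03799 kg/s


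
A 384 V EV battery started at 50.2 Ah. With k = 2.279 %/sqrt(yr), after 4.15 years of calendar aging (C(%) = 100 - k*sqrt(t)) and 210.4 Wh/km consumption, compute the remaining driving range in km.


Step 1: capacity retention = 100 - 2.279 * sqrt(4.15) = 100 - 2.279 * 2.0372 = 95.357%
Step 2: C_now = 50.2 * 95.357/100 = 47.869 Ah
Step 3: E_pack = V * C_now = 384 * 47.869 = 18382 Wh
Step 4: range = E_pack / consumption = 18382 / 210.4 = 87.37 km

87.37 km


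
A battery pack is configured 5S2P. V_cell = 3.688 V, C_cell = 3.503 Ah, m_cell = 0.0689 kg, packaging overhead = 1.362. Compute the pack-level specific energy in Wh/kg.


Step 1: V_pack = 5 * 3.688 = 18.44 V
Step 2: C_pack = 2 * 3.503 = 7.006 Ah
Step 3: E_pack = V_pack * C_pack = 18.44 * 7.006 = 129.19 Wh
Step 4: m_pack = 5 * 2 * 0.0689 * 1.362 = 0.93842 kg
Step 5: ED = E_pack / m_pack = 129.19 / 0.93842 = 137.7 Wh/kg

137.7 Wh/kg


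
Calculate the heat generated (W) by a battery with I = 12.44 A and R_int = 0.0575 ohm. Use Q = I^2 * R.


Q = I^2 * R = 12.44^2 * 0.0575 = 8.898 W

8.898 W


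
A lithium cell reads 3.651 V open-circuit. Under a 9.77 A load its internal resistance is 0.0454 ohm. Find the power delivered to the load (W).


Step 1: V_terminal = OCV - I*R = 3.651 - 9.77 * 0.0454 = 3.2074 V
Step 2: P_out = V_terminal * I = 3.2074 * 9.77 = 31.34 W

31.34 W


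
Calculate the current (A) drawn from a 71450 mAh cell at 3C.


Convert: capacity = 71450 mAh = 71.45 Ah
I = C_rate * capacity = 3 * 71.45 = 214.35 A

214.35 A


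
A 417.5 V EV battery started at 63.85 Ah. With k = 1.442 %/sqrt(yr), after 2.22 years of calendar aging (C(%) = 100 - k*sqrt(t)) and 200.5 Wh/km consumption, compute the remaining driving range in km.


Step 1: capacity retention = 100 - 1.442 * sqrt(2.22) = 100 - 1.442 * 1.49 = 97.851%
Step 2: C_now = 63.85 * 97.851/100 = 62.478 Ah
Step 3: E_pack = V * C_now = 417.5 * 62.478 = 26085 Wh
Step 4: range = E_pack / consumption = 26085 / 200.5 = 130.1 km

130.1 km


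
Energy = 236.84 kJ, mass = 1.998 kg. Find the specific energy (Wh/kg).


Convert: E = 236.84 kJ = 65.789 Wh
ED = E / m = 65.789 / 1.998 = 32.93 Wh/kg

32.93 Wh/kg


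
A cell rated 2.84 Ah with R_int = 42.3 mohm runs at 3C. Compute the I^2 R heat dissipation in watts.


Convert: R = 42.3 mohm = 0.0423 ohm
Step 1: I = C_rate * capacity = 3 * 2.84 = 8.52 A
Step 2: Q = I^2 * R = 8.52^2 * 0.0423 = 72.59 * 0.0423 = 3.071 W

3.071 W


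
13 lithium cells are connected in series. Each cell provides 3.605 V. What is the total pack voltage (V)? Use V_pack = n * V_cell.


Series voltages add: 13 * 3.605 V = 46.865 V

46.865 V


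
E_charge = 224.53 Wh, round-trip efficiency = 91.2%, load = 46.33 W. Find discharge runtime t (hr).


Step 1: E_discharge = eta/100 * E_charge = 91.2/100 * 224.53 = 204.77 Wh
Step 2: t = E_discharge / P = 204.77 / 46.33 = 4.420 hr

4.420 hr


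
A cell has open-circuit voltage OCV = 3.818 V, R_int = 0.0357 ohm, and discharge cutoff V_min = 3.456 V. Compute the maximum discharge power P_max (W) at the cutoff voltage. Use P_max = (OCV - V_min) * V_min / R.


P_max = (OCV - V_min) * V_min / R = (3.818 - 3.456) * 3.456 / 0.0357 = 0.362 * 3.456 / 0.0357 = 35.04 W

35.04 W


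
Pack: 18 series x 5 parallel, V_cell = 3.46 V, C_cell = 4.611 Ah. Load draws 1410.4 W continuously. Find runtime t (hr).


Step 1: E_pack = Ns * V_cell * Np * C_cell = 18 * 3.46 * 5 * 4.611 = 1435.9 Wh
Step 2: t = E_pack / P = 1435.9 / 1410.4 = 1.018 hr

1.018 hr


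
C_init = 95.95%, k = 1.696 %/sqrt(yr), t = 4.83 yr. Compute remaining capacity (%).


Step 1: sqrt(4.83 yr) = 2.1977
Step 2: drop = 1.696 * 2.1977 = 3.7273
Step 3: C_final = 95.95 - 3.7273 = 92.22%

92.22%


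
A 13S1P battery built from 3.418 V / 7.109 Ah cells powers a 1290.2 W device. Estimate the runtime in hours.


Step 1: E_pack = Ns * V_cell * Np * C_cell = 13 * 3.418 * 1 * 7.109 = 315.88 Wh
Step 2: t = E_pack / P = 315.88 / 1290.2 = 0.2448 hr

0.2448 hr


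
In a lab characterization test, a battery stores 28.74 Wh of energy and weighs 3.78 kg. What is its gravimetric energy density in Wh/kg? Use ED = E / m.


Specific energy = 28.74 Wh / 3.78 kg = 7.603 Wh/kg

7.603 Wh/kg


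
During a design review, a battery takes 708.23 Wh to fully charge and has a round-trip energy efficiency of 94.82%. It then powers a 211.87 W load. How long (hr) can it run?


Step 1: E_discharge = eta/100 * E_charge = 94.82/100 * 708.23 = 671.54 Wh
Step 2: t = E_discharge / P = 671.54 / 211.87 = 3.170 hr

3.170 hr


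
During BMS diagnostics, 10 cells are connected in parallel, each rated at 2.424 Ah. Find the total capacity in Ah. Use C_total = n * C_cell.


Parallel capacities add: 10 * 2.424 Ah = 24.24 Ah

24.24 Ah


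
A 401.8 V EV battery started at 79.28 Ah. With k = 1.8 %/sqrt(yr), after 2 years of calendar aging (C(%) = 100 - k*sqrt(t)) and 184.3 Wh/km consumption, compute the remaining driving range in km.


Step 1: capacity retention = 100 - 1.8 * sqrt(2) = 100 - 1.8 * 1.4142 = 97.454%
Step 2: C_now = 79.28 * 97.454/100 = 77.262 Ah
Step 3: E_pack = V * C_now = 401.8 * 77.262 = 31044 Wh
Step 4: range = E_pack / consumption = 31044 / 184.3 = 168.4 km

168.4 km


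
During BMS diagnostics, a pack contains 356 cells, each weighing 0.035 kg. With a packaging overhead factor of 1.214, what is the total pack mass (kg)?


Cell mass sum = 356 * 0.035 = 12.46 kg
With overhead 1.214: m_pack = 12.46 * 1.214 = 15.13 kg

15.13 kg


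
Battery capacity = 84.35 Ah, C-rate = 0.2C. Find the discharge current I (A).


At 0.2C: I = 0.2 * 84.35 Ah = 16.87 A

16.87 A


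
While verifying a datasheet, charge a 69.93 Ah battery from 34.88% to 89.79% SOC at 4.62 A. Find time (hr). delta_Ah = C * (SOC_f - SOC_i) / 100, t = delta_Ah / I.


delta_Ah = 69.93 * (89.79 - 34.88) / 100 = 38.399 Ah
t = delta_Ah / I = 38.399 / 4.62 = 8.311 hr

8.311 hr


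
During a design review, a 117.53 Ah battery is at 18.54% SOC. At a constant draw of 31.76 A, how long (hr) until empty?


Step 1: remaining = SOC/100 * C_total = 18.54/100 * 117.53 = 21.79 Ah
Step 2: t = remaining / I = 21.79 / 31.76 = 0.6861 hr

0.6861 hr


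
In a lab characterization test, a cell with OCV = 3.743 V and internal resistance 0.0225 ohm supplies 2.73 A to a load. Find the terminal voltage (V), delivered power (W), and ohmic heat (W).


Step 1: V_terminal = OCV - I*R = 3.743 - 2.73 * 0.0225 = 3.6816 V
Step 2: P_out = V_terminal * I = 3.6816 * 2.73 = 10.05 W
Step 3: Q = I^2 * R = 2.73^2 * 0.0225 = 0.1677 W

V=3.6816 V, P=10.05 W, Q=0.1677 W


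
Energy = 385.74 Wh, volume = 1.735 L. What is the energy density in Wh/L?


Volumetric ED = 385.74 Wh / 1.735 L = 222.3 Wh/L

222.3 Wh/L


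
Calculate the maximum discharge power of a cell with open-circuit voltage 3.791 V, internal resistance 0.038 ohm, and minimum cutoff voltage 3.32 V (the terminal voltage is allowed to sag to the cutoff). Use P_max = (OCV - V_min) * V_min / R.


dV = OCV - V_min = 0.471 V (so I_max = dV / R)
P_max = dV * V_min / R = 0.471 * 3.32 / 0.038 = 41.15 W

41.15 W


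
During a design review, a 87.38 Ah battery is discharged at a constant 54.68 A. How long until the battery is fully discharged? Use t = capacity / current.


t = capacity / current = 87.38 / 54.68 = 1.598 hr

1.598 hr


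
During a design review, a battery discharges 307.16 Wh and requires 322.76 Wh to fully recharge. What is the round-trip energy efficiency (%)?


Round-trip efficiency = 307.16/322.76 * 100% = 95.17%

95.17%


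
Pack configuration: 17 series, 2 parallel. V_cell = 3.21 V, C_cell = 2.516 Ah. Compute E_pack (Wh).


E = Ns * Vcell * Np * Ccell = 17 * 3.21 * 2 * 2.516 = 274.6 Wh

274.6 Wh


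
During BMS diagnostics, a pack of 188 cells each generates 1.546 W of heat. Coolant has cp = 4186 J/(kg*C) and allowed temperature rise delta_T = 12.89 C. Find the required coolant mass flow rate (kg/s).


Step 1: Total heat Q = 188 * 1.546 W = 290.65 W
Step 2: denom = cp * dT = 4186 * 12.89 = 53958
Step 3: m_dot = 290.65 / 53958 = 0.005387 kg/s

0.005387 kg/s


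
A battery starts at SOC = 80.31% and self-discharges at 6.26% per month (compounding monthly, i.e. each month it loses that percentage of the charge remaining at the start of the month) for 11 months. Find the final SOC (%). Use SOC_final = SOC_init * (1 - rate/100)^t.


Monthly retention factor = 1 - 6.26/100 = 0.9374
Over 11 months: factor^11 = 0.49111
SOC_final = 80.31 * 0.49111 = 39.44%

39.44%


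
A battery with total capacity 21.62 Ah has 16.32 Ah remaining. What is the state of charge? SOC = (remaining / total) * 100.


SOC = (remaining / total) * 100 = (16.32 / 21.62) * 100 = 75.49%

75.49%


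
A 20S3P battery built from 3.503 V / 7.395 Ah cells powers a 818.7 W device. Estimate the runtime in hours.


Step 1: E_pack = Ns * V_cell * Np * C_cell = 20 * 3.503 * 3 * 7.395 = 1554.3 Wh
Step 2: t = E_pack / P = 1554.3 / 818.7 = 1.898 hr

1.898 hr


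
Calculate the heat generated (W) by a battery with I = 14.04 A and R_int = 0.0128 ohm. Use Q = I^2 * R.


I^2 = 197.12
Q = 197.12 * 0.0128 = 2.523 W

2.523 W


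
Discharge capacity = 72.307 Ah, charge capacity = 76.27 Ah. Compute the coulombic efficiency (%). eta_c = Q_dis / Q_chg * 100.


Coulombic efficiency = 72.307/76.27 * 100% = 94.80%

94.80%


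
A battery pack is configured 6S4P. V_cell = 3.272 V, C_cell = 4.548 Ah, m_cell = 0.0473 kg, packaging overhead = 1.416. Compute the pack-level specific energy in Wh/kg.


Step 1: V_pack = 6 * 3.272 = 19.632 V
Step 2: C_pack = 4 * 4.548 = 18.192 Ah
Step 3: E_pack = V_pack * C_pack = 19.632 * 18.192 = 357.15 Wh
Step 4: m_pack = 6 * 4 * 0.0473 * 1.416 = 1.6074 kg
Step 5: ED = E_pack / m_pack = 357.15 / 1.6074 = 222.2 Wh/kg

222.2 Wh/kg


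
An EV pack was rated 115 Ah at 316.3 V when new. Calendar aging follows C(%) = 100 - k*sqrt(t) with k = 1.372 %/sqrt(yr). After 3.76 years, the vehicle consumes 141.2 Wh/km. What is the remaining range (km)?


Step 1: capacity retention = 100 - 1.372 * sqrt(3.76) = 100 - 1.372 * 1.9391 = 97.34%
Step 2: C_now = 115 * 97.34/100 = 111.94 Ah
Step 3: E_pack = V * C_now = 316.3 * 111.94 = 35407 Wh
Step 4: range = E_pack / consumption = 35407 / 141.2 = 250.8 km

250.8 km


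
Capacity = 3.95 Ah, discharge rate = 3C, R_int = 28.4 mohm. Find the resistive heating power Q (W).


Convert: R = 28.4 mohm = 0.0284 ohm
Step 1: I = C_rate * capacity = 3 * 3.95 = 11.85 A
Step 2: Q = I^2 * R = 11.85^2 * 0.0284 = 140.42 * 0.0284 = 3.988 W

3.988 W


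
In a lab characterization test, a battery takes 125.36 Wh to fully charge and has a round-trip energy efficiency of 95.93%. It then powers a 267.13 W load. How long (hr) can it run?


Step 1: E_discharge = eta/100 * E_charge = 95.93/100 * 125.36 = 120.26 Wh
Step 2: t = E_discharge / P = 120.26 / 267.13 = 0.4502 hr

0.4502 hr


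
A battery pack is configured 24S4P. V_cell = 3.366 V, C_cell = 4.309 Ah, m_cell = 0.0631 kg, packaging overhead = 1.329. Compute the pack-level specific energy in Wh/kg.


Step 1: V_pack = 24 * 3.366 = 80.784 V
Step 2: C_pack = 4 * 4.309 = 17.236 Ah
Step 3: E_pack = V_pack * C_pack = 80.784 * 17.236 = 1392.4 Wh
Step 4: m_pack = 24 * 4 * 0.0631 * 1.329 = 8.0506 kg
Step 5: ED = E_pack / m_pack = 1392.4 / 8.0506 = 173.0 Wh/kg

173.0 Wh/kg


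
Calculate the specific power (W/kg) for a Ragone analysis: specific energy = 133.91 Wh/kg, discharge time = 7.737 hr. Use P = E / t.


P_specific = E / t = 133.91 / 7.737 = 17.31 W/kg

17.31 W/kg


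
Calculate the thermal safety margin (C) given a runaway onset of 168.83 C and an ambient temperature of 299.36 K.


Convert: T_ambient = 299.36 K = 26.21 C
margin = 168.83 - 26.21 = 142.62 C

142.62 C


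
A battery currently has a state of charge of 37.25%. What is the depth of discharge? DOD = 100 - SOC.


DOD = 100 - SOC = 100 - 37.25 = 62.75%

62.75%


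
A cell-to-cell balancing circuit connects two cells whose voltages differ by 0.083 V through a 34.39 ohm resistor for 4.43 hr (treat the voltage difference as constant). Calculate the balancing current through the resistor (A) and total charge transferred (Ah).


First, Ohm's law: I_bal = 0.083 V / 34.39 ohm = 0.0024135 A
Then Q = I * t = 0.0024135 A * 4.43 hr = 0.01069 Ah

I=0.0024135 A, Q=0.01069 Ah


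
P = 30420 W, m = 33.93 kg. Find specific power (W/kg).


SP = P / m = 30420 / 33.93 = 896.6 W/kg

896.6 W/kg


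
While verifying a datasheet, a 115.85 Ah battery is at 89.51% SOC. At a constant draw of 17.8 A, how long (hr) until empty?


Step 1: remaining = SOC/100 * C_total = 89.51/100 * 115.85 = 103.7 Ah
Step 2: t = remaining / I = 103.7 / 17.8 = 5.826 hr

5.826 hr


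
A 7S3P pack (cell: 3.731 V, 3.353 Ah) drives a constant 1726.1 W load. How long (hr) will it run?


Step 1: E_pack = Ns * V_cell * Np * C_cell = 7 * 3.731 * 3 * 3.353 = 262.71 Wh
Step 2: t = E_pack / P = 262.71 / 1726.1 = 0.1522 hr

0.1522 hr


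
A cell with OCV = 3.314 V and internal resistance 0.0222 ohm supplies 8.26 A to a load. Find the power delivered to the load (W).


Step 1: V_terminal = OCV - I*R = 3.314 - 8.26 * 0.0222 = 3.1306 V
Step 2: P_out = V_terminal * I = 3.1306 * 8.26 = 25.86 W

25.86 W


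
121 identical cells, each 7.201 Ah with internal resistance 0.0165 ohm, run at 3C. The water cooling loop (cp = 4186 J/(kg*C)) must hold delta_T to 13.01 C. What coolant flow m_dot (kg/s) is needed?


Step 1: I = 3 * 7.201 = 21.603 A
Step 2: Q_cell = I^2 * R = 21.603^2 * 0.0165 = 7.7004 W
Step 3: Q_total = 121 * 7.7004 = 931.75 W
Step 4: m_dot = Q_total / (cp * dT) = 931.75 / (4186 * 13.01) = 0.01711 kg/s

0.01711 kg/s


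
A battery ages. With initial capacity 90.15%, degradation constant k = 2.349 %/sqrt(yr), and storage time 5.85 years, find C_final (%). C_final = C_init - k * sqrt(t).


Step 1: sqrt(5.85 yr) = 2.4187
Step 2: drop = 2.349 * 2.4187 = 5.6815
Step 3: C_final = 90.15 - 5.6815 = 84.47%

84.47%


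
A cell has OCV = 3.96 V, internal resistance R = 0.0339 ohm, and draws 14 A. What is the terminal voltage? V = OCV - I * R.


IR drop = 14 * 0.0339 = 0.4746 V
V = 3.96 - 0.4746 = 3.485 V

3.485 V


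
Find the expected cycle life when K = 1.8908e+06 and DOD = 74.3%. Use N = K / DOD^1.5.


DOD^1.5 = 640.45
N = K / DOD^1.5 = 1.8908e+06 / 640.45 = 2952

2952 cycles


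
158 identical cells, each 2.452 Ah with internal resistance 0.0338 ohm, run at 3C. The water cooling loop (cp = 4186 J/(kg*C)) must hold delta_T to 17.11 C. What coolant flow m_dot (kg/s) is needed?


Step 1: I = 3 * 2.452 = 7.356 A
Step 2: Q_cell = I^2 * R = 7.356^2 * 0.0338 = 1.8289 W
Step 3: Q_total = 158 * 1.8289 = 288.97 W
Step 4: m_dot = Q_total / (cp * dT) = 288.97 / (4186 * 17.11) = 0.004035 kg/s

0.004035 kg/s


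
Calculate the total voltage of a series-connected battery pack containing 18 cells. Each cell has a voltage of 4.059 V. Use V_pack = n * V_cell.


With 18 cells in series at 4.059 V each, V_pack = 73.062 V

73.062 V


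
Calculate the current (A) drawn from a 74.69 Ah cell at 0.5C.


I = C_rate * capacity = 0.5 * 74.69 = 37.345 A

37.345 A


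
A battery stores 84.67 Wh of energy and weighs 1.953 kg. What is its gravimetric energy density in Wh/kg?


Specific energy = 84.67 Wh / 1.953 kg = 43.35 Wh/kg

43.35 Wh/kg


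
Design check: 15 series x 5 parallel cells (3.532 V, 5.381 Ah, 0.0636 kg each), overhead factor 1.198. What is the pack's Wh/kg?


Step 1: V_pack = 15 * 3.532 = 52.98 V
Step 2: C_pack = 5 * 5.381 = 26.905 Ah
Step 3: E_pack = V_pack * C_pack = 52.98 * 26.905 = 1425.4 Wh
Step 4: m_pack = 15 * 5 * 0.0636 * 1.198 = 5.7145 kg
Step 5: ED = E_pack / m_pack = 1425.4 / 5.7145 = 249.4 Wh/kg

249.4 Wh/kg
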